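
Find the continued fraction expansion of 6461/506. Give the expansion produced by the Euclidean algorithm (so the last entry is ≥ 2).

6461 = 12*506 + 389
506 = 1*389 + 117
389 = 3*117 + 38
117 = 3*38 + 3
38 = 12*3 + 2
3 = 1*2 + 1
2 = 2*1 + 0  (stop)
So 6461/506 = [12; 1, 3, 3, 12, 1, 2].

[12; 1, 3, 3, 12, 1, 2]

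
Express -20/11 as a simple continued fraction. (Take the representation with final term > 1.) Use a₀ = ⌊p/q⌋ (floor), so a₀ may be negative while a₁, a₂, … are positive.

[-2; 5, 2]

-20 = -2×11 + 2
11 = 5×2 + 1
2 = 2×1 + 0  (stop)
So -20/11 = [-2; 5, 2].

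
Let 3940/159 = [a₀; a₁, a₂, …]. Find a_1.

1

3940 = 24·159 + 124   →  a_0 = 24
159 = 1·124 + 35   →  a_1 = 1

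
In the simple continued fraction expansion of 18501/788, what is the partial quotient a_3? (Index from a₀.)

11

18501 = 23·788 + 377   →  a_0 = 23
788 = 2·377 + 34   →  a_1 = 2
377 = 11·34 + 3   →  a_2 = 11
34 = 11·3 + 1   →  a_3 = 11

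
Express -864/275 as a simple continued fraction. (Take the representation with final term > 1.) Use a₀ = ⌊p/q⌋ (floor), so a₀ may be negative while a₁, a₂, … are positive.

[-4; 1, 6, 19, 2]

-864 = -4*275 + 236
275 = 1*236 + 39
236 = 6*39 + 2
39 = 19*2 + 1
2 = 2*1 + 0  (stop)
So -864/275 = [-4; 1, 6, 19, 2].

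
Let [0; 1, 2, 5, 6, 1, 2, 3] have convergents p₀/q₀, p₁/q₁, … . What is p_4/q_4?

68/99

Using pₖ = aₖpₖ₋₁ + pₖ₋₂, qₖ = aₖqₖ₋₁ + qₖ₋₂ (with p₋₁=1, p₋₂=0, q₋₁=0, q₋₂=1):
  k=0: a=0, p=0, q=1
  k=1: a=1, p=1, q=1
  k=2: a=2, p=2, q=3
  k=3: a=5, p=11, q=16
  k=4: a=6, p=68, q=99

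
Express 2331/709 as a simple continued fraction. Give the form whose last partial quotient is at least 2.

2331 = 3*709 + 204
709 = 3*204 + 97
204 = 2*97 + 10
97 = 9*10 + 7
10 = 1*7 + 3
7 = 2*3 + 1
3 = 3*1 + 0  (stop)
So 2331/709 = [3; 3, 2, 9, 1, 2, 3].

[3; 3, 2, 9, 1, 2, 3]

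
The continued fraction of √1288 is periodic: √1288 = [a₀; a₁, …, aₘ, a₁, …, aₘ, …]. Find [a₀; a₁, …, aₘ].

a₀ = ⌊√1288⌋ = 35.
With m₀=0, d₀=1 and mₖ₊₁ = dₖaₖ − mₖ, dₖ₊₁ = (n − mₖ₊₁²)/dₖ, aₖ₊₁ = ⌊(a₀+mₖ₊₁)/dₖ₊₁⌋:
  k=1: m=35, d=63, a=1
  k=2: m=28, d=8, a=7
  k=3: m=28, d=63, a=1
  k=4: m=35, d=1, a=70
d=1 and a=2a₀=70 at k=4, so the next step gives (m, d) = (35, 63) again — its k=1 value — and the period has length 4.

[35; 1, 7, 1, 70]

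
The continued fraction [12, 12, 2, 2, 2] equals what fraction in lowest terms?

Fold from the inside: start with 2/1.
  2 + 1/2 = 5/2
  2 + 2/5 = 12/5
  12 + 5/12 = 149/12
  12 + 12/149 = 1800/149

1800/149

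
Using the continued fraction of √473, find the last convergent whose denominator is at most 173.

√473 = [21; 1, 2, 1, 42, …] (period length 4).
Convergents:
  p_0/q_0 = 21/1
  p_1/q_1 = 22/1
  p_2/q_2 = 65/3
  p_3/q_3 = 87/4
  p_4/q_4 = 3719/171
  p_5/q_5 = 3806/175
q_4 = 171 ≤ 173 < 175 = q_5, so the answer is 3719/171.

3719/171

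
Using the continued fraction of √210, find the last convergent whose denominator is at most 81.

826/57

√210 = [14; 2, 28, …] (period length 2).
Convergents:
  p_0/q_0 = 14/1
  p_1/q_1 = 29/2
  p_2/q_2 = 826/57
  p_3/q_3 = 1681/116
q_2 = 57 ≤ 81 < 116 = q_3, so the answer is 826/57.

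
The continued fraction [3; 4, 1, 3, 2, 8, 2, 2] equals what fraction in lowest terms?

Fold from the inside: start with 2/1.
  2 + 1/2 = 5/2
  8 + 2/5 = 42/5
  2 + 5/42 = 89/42
  3 + 42/89 = 309/89
  1 + 89/309 = 398/309
  4 + 309/398 = 1901/398
  3 + 398/1901 = 6101/1901

6101/1901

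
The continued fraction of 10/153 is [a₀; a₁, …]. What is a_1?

15

10 = 0·153 + 10   →  a_0 = 0
153 = 15·10 + 3   →  a_1 = 15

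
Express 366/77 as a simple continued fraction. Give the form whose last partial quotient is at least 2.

366 = 4×77 + 58
77 = 1×58 + 19
58 = 3×19 + 1
19 = 19×1 + 0  (stop)
So 366/77 = [4; 1, 3, 19].

[4; 1, 3, 19]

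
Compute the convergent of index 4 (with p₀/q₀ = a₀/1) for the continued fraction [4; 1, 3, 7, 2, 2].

Using pₖ = aₖpₖ₋₁ + pₖ₋₂, qₖ = aₖqₖ₋₁ + qₖ₋₂ (with p₋₁=1, p₋₂=0, q₋₁=0, q₋₂=1):
  k=0: a=4, p=4, q=1
  k=1: a=1, p=5, q=1
  k=2: a=3, p=19, q=4
  k=3: a=7, p=138, q=29
  k=4: a=2, p=295, q=62

295/62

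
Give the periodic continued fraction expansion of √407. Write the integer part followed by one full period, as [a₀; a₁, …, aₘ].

a₀ = ⌊√407⌋ = 20.
With m₀=0, d₀=1 and mₖ₊₁ = dₖaₖ − mₖ, dₖ₊₁ = (n − mₖ₊₁²)/dₖ, aₖ₊₁ = ⌊(a₀+mₖ₊₁)/dₖ₊₁⌋:
  k=1: m=20, d=7, a=5
  k=2: m=15, d=26, a=1
  k=3: m=11, d=11, a=2
  k=4: m=11, d=26, a=1
  k=5: m=15, d=7, a=5
  k=6: m=20, d=1, a=40
d=1 and a=2a₀=40 at k=6, so the next step gives (m, d) = (20, 7) again — its k=1 value — and the period has length 6.

[20; 5, 1, 2, 1, 5, 40]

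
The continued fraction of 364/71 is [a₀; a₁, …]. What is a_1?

364 = 5·71 + 9   →  a_0 = 5
71 = 7·9 + 8   →  a_1 = 7

7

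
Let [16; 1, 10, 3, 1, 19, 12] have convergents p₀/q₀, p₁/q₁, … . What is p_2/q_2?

Using pₖ = aₖpₖ₋₁ + pₖ₋₂, qₖ = aₖqₖ₋₁ + qₖ₋₂ (with p₋₁=1, p₋₂=0, q₋₁=0, q₋₂=1):
  k=0: a=16, p=16, q=1
  k=1: a=1, p=17, q=1
  k=2: a=10, p=186, q=11

186/11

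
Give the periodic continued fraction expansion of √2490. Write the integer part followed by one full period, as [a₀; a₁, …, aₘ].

[49; 1, 8, 1, 98]

a₀ = ⌊√2490⌋ = 49.
With m₀=0, d₀=1 and mₖ₊₁ = dₖaₖ − mₖ, dₖ₊₁ = (n − mₖ₊₁²)/dₖ, aₖ₊₁ = ⌊(a₀+mₖ₊₁)/dₖ₊₁⌋:
  k=1: m=49, d=89, a=1
  k=2: m=40, d=10, a=8
  k=3: m=40, d=89, a=1
  k=4: m=49, d=1, a=98
d=1 and a=2a₀=98 at k=4, so the next step gives (m, d) = (49, 89) again — its k=1 value — and the period has length 4.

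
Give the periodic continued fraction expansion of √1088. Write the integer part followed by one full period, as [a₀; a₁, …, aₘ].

[32; 1, 64]

a₀ = ⌊√1088⌋ = 32.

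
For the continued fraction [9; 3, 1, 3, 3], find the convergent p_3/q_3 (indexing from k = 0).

Using pₖ = aₖpₖ₋₁ + pₖ₋₂, qₖ = aₖqₖ₋₁ + qₖ₋₂ (with p₋₁=1, p₋₂=0, q₋₁=0, q₋₂=1):
  k=0: a=9, p=9, q=1
  k=1: a=3, p=28, q=3
  k=2: a=1, p=37, q=4
  k=3: a=3, p=139, q=15

139/15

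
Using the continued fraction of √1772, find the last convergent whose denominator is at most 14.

463/11

√1772 = [42; 10, 1, 1, 20, 1, 1, 10, 84, …] (period length 8).
Convergents:
  p_0/q_0 = 42/1
  p_1/q_1 = 421/10
  p_2/q_2 = 463/11
  p_3/q_3 = 884/21
q_2 = 11 ≤ 14 < 21 = q_3, so the answer is 463/11.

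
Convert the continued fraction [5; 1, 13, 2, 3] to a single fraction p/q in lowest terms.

Fold from the inside: start with 3/1.
  2 + 1/3 = 7/3
  13 + 3/7 = 94/7
  1 + 7/94 = 101/94
  5 + 94/101 = 599/101

599/101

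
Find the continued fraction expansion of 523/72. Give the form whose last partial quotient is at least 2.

[7; 3, 1, 3, 1, 3]

523 = 7*72 + 19
72 = 3*19 + 15
19 = 1*15 + 4
15 = 3*4 + 3
4 = 1*3 + 1
3 = 3*1 + 0  (stop)
So 523/72 = [7; 3, 1, 3, 1, 3].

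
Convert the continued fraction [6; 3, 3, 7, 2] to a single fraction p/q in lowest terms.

Fold from the inside: start with 2/1.
  7 + 1/2 = 15/2
  3 + 2/15 = 47/15
  3 + 15/47 = 156/47
  6 + 47/156 = 983/156

983/156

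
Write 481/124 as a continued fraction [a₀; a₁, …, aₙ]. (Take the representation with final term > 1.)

481 = 3·124 + 109
124 = 1·109 + 15
109 = 7·15 + 4
15 = 3·4 + 3
4 = 1·3 + 1
3 = 3·1 + 0  (stop)
So 481/124 = [3; 1, 7, 3, 1, 3].

[3; 1, 7, 3, 1, 3]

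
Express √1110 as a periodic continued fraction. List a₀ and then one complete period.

[33; 3, 6, 3, 66]

a₀ = ⌊√1110⌋ = 33.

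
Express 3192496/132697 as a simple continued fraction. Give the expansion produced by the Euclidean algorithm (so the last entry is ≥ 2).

[24; 17, 12, 8, 2, 3, 3, 3]

3192496 = 24·132697 + 7768
132697 = 17·7768 + 641
7768 = 12·641 + 76
641 = 8·76 + 33
76 = 2·33 + 10
33 = 3·10 + 3
10 = 3·3 + 1
3 = 3·1 + 0  (stop)
So 3192496/132697 = [24; 17, 12, 8, 2, 3, 3, 3].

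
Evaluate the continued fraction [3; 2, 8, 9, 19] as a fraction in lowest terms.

Using pₖ = aₖpₖ₋₁ + pₖ₋₂ and qₖ = aₖqₖ₋₁ + qₖ₋₂:
  k=0: a=3, p=3, q=1
  k=1: a=2, p=7, q=2
  k=2: a=8, p=59, q=17
  k=3: a=9, p=538, q=155
  k=4: a=19, p=10281, q=2962

10281/2962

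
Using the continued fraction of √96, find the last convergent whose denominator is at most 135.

970/99

√96 = [9; 1, 3, 1, 18, …] (period length 4).
Convergents:
  p_0/q_0 = 9/1
  p_1/q_1 = 10/1
  p_2/q_2 = 39/4
  p_3/q_3 = 49/5
  p_4/q_4 = 921/94
  p_5/q_5 = 970/99
  p_6/q_6 = 3831/391
q_5 = 99 ≤ 135 < 391 = q_6, so the answer is 970/99.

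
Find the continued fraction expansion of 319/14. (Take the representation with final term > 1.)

[22; 1, 3, 1, 2]

319 = 22×14 + 11
14 = 1×11 + 3
11 = 3×3 + 2
3 = 1×2 + 1
2 = 2×1 + 0  (stop)
So 319/14 = [22; 1, 3, 1, 2].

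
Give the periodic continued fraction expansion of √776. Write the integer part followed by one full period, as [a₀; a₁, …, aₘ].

[27; 1, 5, 1, 54]

a₀ = ⌊√776⌋ = 27.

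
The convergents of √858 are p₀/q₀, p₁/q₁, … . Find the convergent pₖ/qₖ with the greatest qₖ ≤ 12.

√858 = [29; 3, 2, 3, 58, …] (period length 4).
Convergents:
  p_0/q_0 = 29/1
  p_1/q_1 = 88/3
  p_2/q_2 = 205/7
  p_3/q_3 = 703/24
q_2 = 7 ≤ 12 < 24 = q_3, so the answer is 205/7.

205/7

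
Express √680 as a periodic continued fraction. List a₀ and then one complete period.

[26; 13, 52]

a₀ = ⌊√680⌋ = 26.
With m₀=0, d₀=1 and mₖ₊₁ = dₖaₖ − mₖ, dₖ₊₁ = (n − mₖ₊₁²)/dₖ, aₖ₊₁ = ⌊(a₀+mₖ₊₁)/dₖ₊₁⌋:
  k=1: m=26, d=4, a=13
  k=2: m=26, d=1, a=52
d=1 and a=2a₀=52 at k=2, so the next step gives (m, d) = (26, 4) again — its k=1 value — and the period has length 2.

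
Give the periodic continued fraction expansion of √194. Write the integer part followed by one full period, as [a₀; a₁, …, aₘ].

a₀ = ⌊√194⌋ = 13.
With m₀=0, d₀=1 and mₖ₊₁ = dₖaₖ − mₖ, dₖ₊₁ = (n − mₖ₊₁²)/dₖ, aₖ₊₁ = ⌊(a₀+mₖ₊₁)/dₖ₊₁⌋:
  k=1: m=13, d=25, a=1
  k=2: m=12, d=2, a=12
  k=3: m=12, d=25, a=1
  k=4: m=13, d=1, a=26
d=1 and a=2a₀=26 at k=4, so the next step gives (m, d) = (13, 25) again — its k=1 value — and the period has length 4.

[13; 1, 12, 1, 26]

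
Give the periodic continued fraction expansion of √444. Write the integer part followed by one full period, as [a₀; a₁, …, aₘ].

[21; 14, 42]

a₀ = ⌊√444⌋ = 21.
With m₀=0, d₀=1 and mₖ₊₁ = dₖaₖ − mₖ, dₖ₊₁ = (n − mₖ₊₁²)/dₖ, aₖ₊₁ = ⌊(a₀+mₖ₊₁)/dₖ₊₁⌋:
  k=1: m=21, d=3, a=14
  k=2: m=21, d=1, a=42
d=1 and a=2a₀=42 at k=2, so the next step gives (m, d) = (21, 3) again — its k=1 value — and the period has length 2.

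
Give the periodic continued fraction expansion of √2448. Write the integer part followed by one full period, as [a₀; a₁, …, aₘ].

a₀ = ⌊√2448⌋ = 49.
With m₀=0, d₀=1 and mₖ₊₁ = dₖaₖ − mₖ, dₖ₊₁ = (n − mₖ₊₁²)/dₖ, aₖ₊₁ = ⌊(a₀+mₖ₊₁)/dₖ₊₁⌋:
  k=1: m=49, d=47, a=2
  k=2: m=45, d=9, a=10
  k=3: m=45, d=47, a=2
  k=4: m=49, d=1, a=98
d=1 and a=2a₀=98 at k=4, so the next step gives (m, d) = (49, 47) again — its k=1 value — and the period has length 4.

[49; 2, 10, 2, 98]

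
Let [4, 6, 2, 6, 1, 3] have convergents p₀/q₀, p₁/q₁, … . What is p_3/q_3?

349/84

Using pₖ = aₖpₖ₋₁ + pₖ₋₂, qₖ = aₖqₖ₋₁ + qₖ₋₂ (with p₋₁=1, p₋₂=0, q₋₁=0, q₋₂=1):
  k=0: a=4, p=4, q=1
  k=1: a=6, p=25, q=6
  k=2: a=2, p=54, q=13
  k=3: a=6, p=349, q=84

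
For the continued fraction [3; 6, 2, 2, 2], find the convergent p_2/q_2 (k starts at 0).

Using pₖ = aₖpₖ₋₁ + pₖ₋₂, qₖ = aₖqₖ₋₁ + qₖ₋₂ (with p₋₁=1, p₋₂=0, q₋₁=0, q₋₂=1):
  k=0: a=3, p=3, q=1
  k=1: a=6, p=19, q=6
  k=2: a=2, p=41, q=13

41/13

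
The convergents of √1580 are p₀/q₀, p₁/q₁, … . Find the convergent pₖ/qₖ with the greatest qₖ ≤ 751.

12680/319

√1580 = [39; 1, 2, 1, 78, …] (period length 4).
Convergents:
  p_0/q_0 = 39/1
  p_1/q_1 = 40/1
  p_2/q_2 = 119/3
  p_3/q_3 = 159/4
  p_4/q_4 = 12521/315
  p_5/q_5 = 12680/319
  p_6/q_6 = 37881/953
q_5 = 319 ≤ 751 < 953 = q_6, so the answer is 12680/319.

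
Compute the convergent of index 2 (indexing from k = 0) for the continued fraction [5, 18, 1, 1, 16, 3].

Using pₖ = aₖpₖ₋₁ + pₖ₋₂, qₖ = aₖqₖ₋₁ + qₖ₋₂ (with p₋₁=1, p₋₂=0, q₋₁=0, q₋₂=1):
  k=0: a=5, p=5, q=1
  k=1: a=18, p=91, q=18
  k=2: a=1, p=96, q=19

96/19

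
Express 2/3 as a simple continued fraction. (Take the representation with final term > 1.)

[0; 1, 2]

2 = 0·3 + 2
3 = 1·2 + 1
2 = 2·1 + 0  (stop)
So 2/3 = [0; 1, 2].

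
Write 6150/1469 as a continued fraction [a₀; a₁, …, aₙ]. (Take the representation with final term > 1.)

[4; 5, 2, 1, 3, 3, 3, 2]

6150 = 4×1469 + 274
1469 = 5×274 + 99
274 = 2×99 + 76
99 = 1×76 + 23
76 = 3×23 + 7
23 = 3×7 + 2
7 = 3×2 + 1
2 = 2×1 + 0  (stop)
So 6150/1469 = [4; 5, 2, 1, 3, 3, 3, 2].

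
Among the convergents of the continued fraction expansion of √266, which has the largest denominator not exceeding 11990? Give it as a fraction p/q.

√266 = [16; 3, 4, 3, 32, …] (period length 4).
Convergents:
  p_0/q_0 = 16/1
  p_1/q_1 = 49/3
  p_2/q_2 = 212/13
  p_3/q_3 = 685/42
  p_4/q_4 = 22132/1357
  p_5/q_5 = 67081/4113
  p_6/q_6 = 290456/17809
q_5 = 4113 ≤ 11990 < 17809 = q_6, so the answer is 67081/4113.

67081/4113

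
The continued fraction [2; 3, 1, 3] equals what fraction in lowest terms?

34/15

Using pₖ = aₖpₖ₋₁ + pₖ₋₂ and qₖ = aₖqₖ₋₁ + qₖ₋₂:
  k=0: a=2, p=2, q=1
  k=1: a=3, p=7, q=3
  k=2: a=1, p=9, q=4
  k=3: a=3, p=34, q=15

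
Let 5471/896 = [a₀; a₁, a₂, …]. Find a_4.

5471 = 6·896 + 95   →  a_0 = 6
896 = 9·95 + 41   →  a_1 = 9
95 = 2·41 + 13   →  a_2 = 2
41 = 3·13 + 2   →  a_3 = 3
13 = 6·2 + 1   →  a_4 = 6

6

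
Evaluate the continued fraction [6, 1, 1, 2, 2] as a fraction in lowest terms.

79/12

Using pₖ = aₖpₖ₋₁ + pₖ₋₂ and qₖ = aₖqₖ₋₁ + qₖ₋₂:
  k=0: a=6, p=6, q=1
  k=1: a=1, p=7, q=1
  k=2: a=1, p=13, q=2
  k=3: a=2, p=33, q=5
  k=4: a=2, p=79, q=12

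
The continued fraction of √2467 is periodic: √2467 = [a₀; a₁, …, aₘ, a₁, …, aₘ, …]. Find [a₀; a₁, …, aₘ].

[49; 1, 2, 49, 2, 1, 98]

a₀ = ⌊√2467⌋ = 49.
With m₀=0, d₀=1 and mₖ₊₁ = dₖaₖ − mₖ, dₖ₊₁ = (n − mₖ₊₁²)/dₖ, aₖ₊₁ = ⌊(a₀+mₖ₊₁)/dₖ₊₁⌋:
  k=1: m=49, d=66, a=1
  k=2: m=17, d=33, a=2
  k=3: m=49, d=2, a=49
  k=4: m=49, d=33, a=2
  k=5: m=17, d=66, a=1
  k=6: m=49, d=1, a=98
d=1 and a=2a₀=98 at k=6, so the next step gives (m, d) = (49, 66) again — its k=1 value — and the period has length 6.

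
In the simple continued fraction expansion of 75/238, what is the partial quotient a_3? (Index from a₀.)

75 = 0·238 + 75   →  a_0 = 0
238 = 3·75 + 13   →  a_1 = 3
75 = 5·13 + 10   →  a_2 = 5
13 = 1·10 + 3   →  a_3 = 1

1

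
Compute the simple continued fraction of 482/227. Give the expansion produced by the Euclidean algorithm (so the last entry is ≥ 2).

482 = 2×227 + 28
227 = 8×28 + 3
28 = 9×3 + 1
3 = 3×1 + 0  (stop)
So 482/227 = [2; 8, 9, 3].

[2; 8, 9, 3]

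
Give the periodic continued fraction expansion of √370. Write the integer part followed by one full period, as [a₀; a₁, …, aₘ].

[19; 4, 4, 38]

a₀ = ⌊√370⌋ = 19.
With m₀=0, d₀=1 and mₖ₊₁ = dₖaₖ − mₖ, dₖ₊₁ = (n − mₖ₊₁²)/dₖ, aₖ₊₁ = ⌊(a₀+mₖ₊₁)/dₖ₊₁⌋:
  k=1: m=19, d=9, a=4
  k=2: m=17, d=9, a=4
  k=3: m=19, d=1, a=38
d=1 and a=2a₀=38 at k=3, so the next step gives (m, d) = (19, 9) again — its k=1 value — and the period has length 3.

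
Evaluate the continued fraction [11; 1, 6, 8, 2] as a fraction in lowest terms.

Fold from the inside: start with 2/1.
  8 + 1/2 = 17/2
  6 + 2/17 = 104/17
  1 + 17/104 = 121/104
  11 + 104/121 = 1435/121

1435/121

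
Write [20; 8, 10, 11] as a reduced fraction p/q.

Fold from the inside: start with 11/1.
  10 + 1/11 = 111/11
  8 + 11/111 = 899/111
  20 + 111/899 = 18091/899

18091/899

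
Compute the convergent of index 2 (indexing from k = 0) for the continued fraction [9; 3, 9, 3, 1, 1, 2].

Using pₖ = aₖpₖ₋₁ + pₖ₋₂, qₖ = aₖqₖ₋₁ + qₖ₋₂ (with p₋₁=1, p₋₂=0, q₋₁=0, q₋₂=1):
  k=0: a=9, p=9, q=1
  k=1: a=3, p=28, q=3
  k=2: a=9, p=261, q=28

261/28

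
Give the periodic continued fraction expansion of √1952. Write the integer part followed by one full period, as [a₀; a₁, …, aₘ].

a₀ = ⌊√1952⌋ = 44.
With m₀=0, d₀=1 and mₖ₊₁ = dₖaₖ − mₖ, dₖ₊₁ = (n − mₖ₊₁²)/dₖ, aₖ₊₁ = ⌊(a₀+mₖ₊₁)/dₖ₊₁⌋:
  k=1: m=44, d=16, a=5
  k=2: m=36, d=41, a=1
  k=3: m=5, d=47, a=1
  k=4: m=42, d=4, a=21
  k=5: m=42, d=47, a=1
  k=6: m=5, d=41, a=1
  k=7: m=36, d=16, a=5
  k=8: m=44, d=1, a=88
d=1 and a=2a₀=88 at k=8, so the next step gives (m, d) = (44, 16) again — its k=1 value — and the period has length 8.

[44; 5, 1, 1, 21, 1, 1, 5, 88]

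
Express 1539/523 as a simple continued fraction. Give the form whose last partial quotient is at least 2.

[2; 1, 16, 2, 3, 4]

1539 = 2·523 + 493
523 = 1·493 + 30
493 = 16·30 + 13
30 = 2·13 + 4
13 = 3·4 + 1
4 = 4·1 + 0  (stop)
So 1539/523 = [2; 1, 16, 2, 3, 4].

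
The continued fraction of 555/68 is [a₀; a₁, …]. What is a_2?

5

555 = 8·68 + 11   →  a_0 = 8
68 = 6·11 + 2   →  a_1 = 6
11 = 5·2 + 1   →  a_2 = 5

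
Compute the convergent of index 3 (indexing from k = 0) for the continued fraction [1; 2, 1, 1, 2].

7/5

Using pₖ = aₖpₖ₋₁ + pₖ₋₂, qₖ = aₖqₖ₋₁ + qₖ₋₂ (with p₋₁=1, p₋₂=0, q₋₁=0, q₋₂=1):
  k=0: a=1, p=1, q=1
  k=1: a=2, p=3, q=2
  k=2: a=1, p=4, q=3
  k=3: a=1, p=7, q=5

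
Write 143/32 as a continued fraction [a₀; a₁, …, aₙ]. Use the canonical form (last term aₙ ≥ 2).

143 = 4×32 + 15
32 = 2×15 + 2
15 = 7×2 + 1
2 = 2×1 + 0  (stop)
So 143/32 = [4; 2, 7, 2].

[4; 2, 7, 2]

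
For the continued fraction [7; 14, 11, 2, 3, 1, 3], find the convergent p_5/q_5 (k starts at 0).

10260/1451

Using pₖ = aₖpₖ₋₁ + pₖ₋₂, qₖ = aₖqₖ₋₁ + qₖ₋₂ (with p₋₁=1, p₋₂=0, q₋₁=0, q₋₂=1):
  k=0: a=7, p=7, q=1
  k=1: a=14, p=99, q=14
  k=2: a=11, p=1096, q=155
  k=3: a=2, p=2291, q=324
  k=4: a=3, p=7969, q=1127
  k=5: a=1, p=10260, q=1451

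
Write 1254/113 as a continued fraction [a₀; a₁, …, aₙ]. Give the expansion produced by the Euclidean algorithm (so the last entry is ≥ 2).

[11; 10, 3, 1, 2]

1254 = 11·113 + 11
113 = 10·11 + 3
11 = 3·3 + 2
3 = 1·2 + 1
2 = 2·1 + 0  (stop)
So 1254/113 = [11; 10, 3, 1, 2].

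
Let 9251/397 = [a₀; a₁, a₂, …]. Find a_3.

4

9251 = 23·397 + 120   →  a_0 = 23
397 = 3·120 + 37   →  a_1 = 3
120 = 3·37 + 9   →  a_2 = 3
37 = 4·9 + 1   →  a_3 = 4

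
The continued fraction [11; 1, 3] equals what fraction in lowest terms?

Using pₖ = aₖpₖ₋₁ + pₖ₋₂ and qₖ = aₖqₖ₋₁ + qₖ₋₂:
  k=0: a=11, p=11, q=1
  k=1: a=1, p=12, q=1
  k=2: a=3, p=47, q=4

47/4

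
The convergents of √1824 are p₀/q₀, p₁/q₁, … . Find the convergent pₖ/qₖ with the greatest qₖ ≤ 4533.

√1824 = [42; 1, 2, 2, 2, 1, 84, …] (period length 6).
Convergents:
  p_0/q_0 = 42/1
  p_1/q_1 = 43/1
  p_2/q_2 = 128/3
  p_3/q_3 = 299/7
  p_4/q_4 = 726/17
  p_5/q_5 = 1025/24
  p_6/q_6 = 86826/2033
  p_7/q_7 = 87851/2057
  p_8/q_8 = 262528/6147
q_7 = 2057 ≤ 4533 < 6147 = q_8, so the answer is 87851/2057.

87851/2057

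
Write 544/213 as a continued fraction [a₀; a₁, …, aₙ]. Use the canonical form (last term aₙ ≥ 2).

544 = 2×213 + 118
213 = 1×118 + 95
118 = 1×95 + 23
95 = 4×23 + 3
23 = 7×3 + 2
3 = 1×2 + 1
2 = 2×1 + 0  (stop)
So 544/213 = [2; 1, 1, 4, 7, 1, 2].

[2; 1, 1, 4, 7, 1, 2]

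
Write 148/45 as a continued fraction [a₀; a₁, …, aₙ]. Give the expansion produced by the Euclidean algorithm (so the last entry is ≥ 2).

[3; 3, 2, 6]

148 = 3×45 + 13
45 = 3×13 + 6
13 = 2×6 + 1
6 = 6×1 + 0  (stop)
So 148/45 = [3; 3, 2, 6].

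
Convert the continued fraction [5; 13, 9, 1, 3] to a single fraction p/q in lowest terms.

2594/511

Fold from the inside: start with 3/1.
  1 + 1/3 = 4/3
  9 + 3/4 = 39/4
  13 + 4/39 = 511/39
  5 + 39/511 = 2594/511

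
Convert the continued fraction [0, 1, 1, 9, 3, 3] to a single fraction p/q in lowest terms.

103/196

Using pₖ = aₖpₖ₋₁ + pₖ₋₂ and qₖ = aₖqₖ₋₁ + qₖ₋₂:
  k=0: a=0, p=0, q=1
  k=1: a=1, p=1, q=1
  k=2: a=1, p=1, q=2
  k=3: a=9, p=10, q=19
  k=4: a=3, p=31, q=59
  k=5: a=3, p=103, q=196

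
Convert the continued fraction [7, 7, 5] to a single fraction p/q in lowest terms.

Fold from the inside: start with 5/1.
  7 + 1/5 = 36/5
  7 + 5/36 = 257/36

257/36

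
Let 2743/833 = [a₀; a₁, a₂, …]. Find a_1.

2743 = 3·833 + 244   →  a_0 = 3
833 = 3·244 + 101   →  a_1 = 3

3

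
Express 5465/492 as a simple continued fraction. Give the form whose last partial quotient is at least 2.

5465 = 11*492 + 53
492 = 9*53 + 15
53 = 3*15 + 8
15 = 1*8 + 7
8 = 1*7 + 1
7 = 7*1 + 0  (stop)
So 5465/492 = [11; 9, 3, 1, 1, 7].

[11; 9, 3, 1, 1, 7]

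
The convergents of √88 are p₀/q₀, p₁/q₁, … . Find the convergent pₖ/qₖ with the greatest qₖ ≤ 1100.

7439/793

√88 = [9; 2, 1, 1, 1, 2, 18, …] (period length 6).
Convergents:
  p_0/q_0 = 9/1
  p_1/q_1 = 19/2
  p_2/q_2 = 28/3
  p_3/q_3 = 47/5
  p_4/q_4 = 75/8
  p_5/q_5 = 197/21
  p_6/q_6 = 3621/386
  p_7/q_7 = 7439/793
  p_8/q_8 = 11060/1179
q_7 = 793 ≤ 1100 < 1179 = q_8, so the answer is 7439/793.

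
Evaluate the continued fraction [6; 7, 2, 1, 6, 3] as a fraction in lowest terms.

2841/463

Using pₖ = aₖpₖ₋₁ + pₖ₋₂ and qₖ = aₖqₖ₋₁ + qₖ₋₂:
  k=0: a=6, p=6, q=1
  k=1: a=7, p=43, q=7
  k=2: a=2, p=92, q=15
  k=3: a=1, p=135, q=22
  k=4: a=6, p=902, q=147
  k=5: a=3, p=2841, q=463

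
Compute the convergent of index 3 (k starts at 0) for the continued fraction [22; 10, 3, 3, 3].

2276/103

Using pₖ = aₖpₖ₋₁ + pₖ₋₂, qₖ = aₖqₖ₋₁ + qₖ₋₂ (with p₋₁=1, p₋₂=0, q₋₁=0, q₋₂=1):
  k=0: a=22, p=22, q=1
  k=1: a=10, p=221, q=10
  k=2: a=3, p=685, q=31
  k=3: a=3, p=2276, q=103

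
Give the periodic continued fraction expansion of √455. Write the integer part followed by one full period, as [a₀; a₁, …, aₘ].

[21; 3, 42]

a₀ = ⌊√455⌋ = 21.
With m₀=0, d₀=1 and mₖ₊₁ = dₖaₖ − mₖ, dₖ₊₁ = (n − mₖ₊₁²)/dₖ, aₖ₊₁ = ⌊(a₀+mₖ₊₁)/dₖ₊₁⌋:
  k=1: m=21, d=14, a=3
  k=2: m=21, d=1, a=42
d=1 and a=2a₀=42 at k=2, so the next step gives (m, d) = (21, 14) again — its k=1 value — and the period has length 2.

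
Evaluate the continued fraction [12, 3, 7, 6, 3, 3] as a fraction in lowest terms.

17443/1416

Fold from the inside: start with 3/1.
  3 + 1/3 = 10/3
  6 + 3/10 = 63/10
  7 + 10/63 = 451/63
  3 + 63/451 = 1416/451
  12 + 451/1416 = 17443/1416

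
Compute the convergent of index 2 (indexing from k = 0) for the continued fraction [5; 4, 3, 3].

Using pₖ = aₖpₖ₋₁ + pₖ₋₂, qₖ = aₖqₖ₋₁ + qₖ₋₂ (with p₋₁=1, p₋₂=0, q₋₁=0, q₋₂=1):
  k=0: a=5, p=5, q=1
  k=1: a=4, p=21, q=4
  k=2: a=3, p=68, q=13

68/13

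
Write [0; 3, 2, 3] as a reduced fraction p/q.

Using pₖ = aₖpₖ₋₁ + pₖ₋₂ and qₖ = aₖqₖ₋₁ + qₖ₋₂:
  k=0: a=0, p=0, q=1
  k=1: a=3, p=1, q=3
  k=2: a=2, p=2, q=7
  k=3: a=3, p=7, q=24

7/24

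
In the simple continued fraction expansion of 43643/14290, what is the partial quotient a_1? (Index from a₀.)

43643 = 3·14290 + 773   →  a_0 = 3
14290 = 18·773 + 376   →  a_1 = 18

18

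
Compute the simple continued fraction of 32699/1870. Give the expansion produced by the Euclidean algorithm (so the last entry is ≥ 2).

[17; 2, 17, 2, 12, 2]

32699 = 17*1870 + 909
1870 = 2*909 + 52
909 = 17*52 + 25
52 = 2*25 + 2
25 = 12*2 + 1
2 = 2*1 + 0  (stop)
So 32699/1870 = [17; 2, 17, 2, 12, 2].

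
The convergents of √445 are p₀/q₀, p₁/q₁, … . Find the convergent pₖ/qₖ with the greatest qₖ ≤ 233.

√445 = [21; 10, 1, 1, 10, 42, …] (period length 5).
Convergents:
  p_0/q_0 = 21/1
  p_1/q_1 = 211/10
  p_2/q_2 = 232/11
  p_3/q_3 = 443/21
  p_4/q_4 = 4662/221
  p_5/q_5 = 196247/9303
q_4 = 221 ≤ 233 < 9303 = q_5, so the answer is 4662/221.

4662/221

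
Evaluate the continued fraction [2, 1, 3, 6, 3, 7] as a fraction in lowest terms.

1595/578

Fold from the inside: start with 7/1.
  3 + 1/7 = 22/7
  6 + 7/22 = 139/22
  3 + 22/139 = 439/139
  1 + 139/439 = 578/439
  2 + 439/578 = 1595/578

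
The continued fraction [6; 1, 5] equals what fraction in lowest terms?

41/6

Using pₖ = aₖpₖ₋₁ + pₖ₋₂ and qₖ = aₖqₖ₋₁ + qₖ₋₂:
  k=0: a=6, p=6, q=1
  k=1: a=1, p=7, q=1
  k=2: a=5, p=41, q=6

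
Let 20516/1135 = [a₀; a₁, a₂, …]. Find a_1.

13

20516 = 18·1135 + 86   →  a_0 = 18
1135 = 13·86 + 17   →  a_1 = 13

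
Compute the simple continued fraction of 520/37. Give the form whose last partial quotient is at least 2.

[14; 18, 2]

520 = 14×37 + 2
37 = 18×2 + 1
2 = 2×1 + 0  (stop)
So 520/37 = [14; 18, 2].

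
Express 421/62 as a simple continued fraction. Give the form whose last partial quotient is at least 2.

421 = 6×62 + 49
62 = 1×49 + 13
49 = 3×13 + 10
13 = 1×10 + 3
10 = 3×3 + 1
3 = 3×1 + 0  (stop)
So 421/62 = [6; 1, 3, 1, 3, 3].

[6; 1, 3, 1, 3, 3]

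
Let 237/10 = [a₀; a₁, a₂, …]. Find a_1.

1

237 = 23·10 + 7   →  a_0 = 23
10 = 1·7 + 3   →  a_1 = 1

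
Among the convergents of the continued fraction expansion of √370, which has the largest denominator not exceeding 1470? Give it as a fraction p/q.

12503/650

√370 = [19; 4, 4, 38, …] (period length 3).
Convergents:
  p_0/q_0 = 19/1
  p_1/q_1 = 77/4
  p_2/q_2 = 327/17
  p_3/q_3 = 12503/650
  p_4/q_4 = 50339/2617
q_3 = 650 ≤ 1470 < 2617 = q_4, so the answer is 12503/650.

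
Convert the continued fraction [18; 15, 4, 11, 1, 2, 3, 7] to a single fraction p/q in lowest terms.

Using pₖ = aₖpₖ₋₁ + pₖ₋₂ and qₖ = aₖqₖ₋₁ + qₖ₋₂:
  k=0: a=18, p=18, q=1
  k=1: a=15, p=271, q=15
  k=2: a=4, p=1102, q=61
  k=3: a=11, p=12393, q=686
  k=4: a=1, p=13495, q=747
  k=5: a=2, p=39383, q=2180
  k=6: a=3, p=131644, q=7287
  k=7: a=7, p=960891, q=53189

960891/53189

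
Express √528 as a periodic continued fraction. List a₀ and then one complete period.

[22; 1, 44]

a₀ = ⌊√528⌋ = 22.
With m₀=0, d₀=1 and mₖ₊₁ = dₖaₖ − mₖ, dₖ₊₁ = (n − mₖ₊₁²)/dₖ, aₖ₊₁ = ⌊(a₀+mₖ₊₁)/dₖ₊₁⌋:
  k=1: m=22, d=44, a=1
  k=2: m=22, d=1, a=44
d=1 and a=2a₀=44 at k=2, so the next step gives (m, d) = (22, 44) again — its k=1 value — and the period has length 2.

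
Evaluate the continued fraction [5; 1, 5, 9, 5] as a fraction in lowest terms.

1640/281

Using pₖ = aₖpₖ₋₁ + pₖ₋₂ and qₖ = aₖqₖ₋₁ + qₖ₋₂:
  k=0: a=5, p=5, q=1
  k=1: a=1, p=6, q=1
  k=2: a=5, p=35, q=6
  k=3: a=9, p=321, q=55
  k=4: a=5, p=1640, q=281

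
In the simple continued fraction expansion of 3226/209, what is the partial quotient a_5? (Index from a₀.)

3226 = 15·209 + 91   →  a_0 = 15
209 = 2·91 + 27   →  a_1 = 2
91 = 3·27 + 10   →  a_2 = 3
27 = 2·10 + 7   →  a_3 = 2
10 = 1·7 + 3   →  a_4 = 1
7 = 2·3 + 1   →  a_5 = 2

2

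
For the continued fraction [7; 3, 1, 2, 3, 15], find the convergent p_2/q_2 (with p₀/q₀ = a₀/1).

29/4

Using pₖ = aₖpₖ₋₁ + pₖ₋₂, qₖ = aₖqₖ₋₁ + qₖ₋₂ (with p₋₁=1, p₋₂=0, q₋₁=0, q₋₂=1):
  k=0: a=7, p=7, q=1
  k=1: a=3, p=22, q=3
  k=2: a=1, p=29, q=4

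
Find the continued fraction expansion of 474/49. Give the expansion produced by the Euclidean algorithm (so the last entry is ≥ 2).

474 = 9·49 + 33
49 = 1·33 + 16
33 = 2·16 + 1
16 = 16·1 + 0  (stop)
So 474/49 = [9; 1, 2, 16].

[9; 1, 2, 16]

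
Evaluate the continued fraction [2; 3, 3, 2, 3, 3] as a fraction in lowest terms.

Using pₖ = aₖpₖ₋₁ + pₖ₋₂ and qₖ = aₖqₖ₋₁ + qₖ₋₂:
  k=0: a=2, p=2, q=1
  k=1: a=3, p=7, q=3
  k=2: a=3, p=23, q=10
  k=3: a=2, p=53, q=23
  k=4: a=3, p=182, q=79
  k=5: a=3, p=599, q=260

599/260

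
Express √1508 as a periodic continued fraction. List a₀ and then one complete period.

[38; 1, 4, 1, 76]

a₀ = ⌊√1508⌋ = 38.
With m₀=0, d₀=1 and mₖ₊₁ = dₖaₖ − mₖ, dₖ₊₁ = (n − mₖ₊₁²)/dₖ, aₖ₊₁ = ⌊(a₀+mₖ₊₁)/dₖ₊₁⌋:
  k=1: m=38, d=64, a=1
  k=2: m=26, d=13, a=4
  k=3: m=26, d=64, a=1
  k=4: m=38, d=1, a=76
d=1 and a=2a₀=76 at k=4, so the next step gives (m, d) = (38, 64) again — its k=1 value — and the period has length 4.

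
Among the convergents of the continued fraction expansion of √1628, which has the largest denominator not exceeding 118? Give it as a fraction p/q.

√1628 = [40; 2, 1, 6, 1, 2, 80, …] (period length 6).
Convergents:
  p_0/q_0 = 40/1
  p_1/q_1 = 81/2
  p_2/q_2 = 121/3
  p_3/q_3 = 807/20
  p_4/q_4 = 928/23
  p_5/q_5 = 2663/66
  p_6/q_6 = 213968/5303
q_5 = 66 ≤ 118 < 5303 = q_6, so the answer is 2663/66.

2663/66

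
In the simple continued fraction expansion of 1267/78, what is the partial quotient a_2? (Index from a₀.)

9

1267 = 16·78 + 19   →  a_0 = 16
78 = 4·19 + 2   →  a_1 = 4
19 = 9·2 + 1   →  a_2 = 9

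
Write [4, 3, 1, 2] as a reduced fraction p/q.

47/11

Fold from the inside: start with 2/1.
  1 + 1/2 = 3/2
  3 + 2/3 = 11/3
  4 + 3/11 = 47/11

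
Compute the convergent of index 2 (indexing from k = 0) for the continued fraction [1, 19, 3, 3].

61/58

Using pₖ = aₖpₖ₋₁ + pₖ₋₂, qₖ = aₖqₖ₋₁ + qₖ₋₂ (with p₋₁=1, p₋₂=0, q₋₁=0, q₋₂=1):
  k=0: a=1, p=1, q=1
  k=1: a=19, p=20, q=19
  k=2: a=3, p=61, q=58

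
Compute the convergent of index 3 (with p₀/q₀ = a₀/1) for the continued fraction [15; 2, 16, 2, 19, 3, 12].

1053/68

Using pₖ = aₖpₖ₋₁ + pₖ₋₂, qₖ = aₖqₖ₋₁ + qₖ₋₂ (with p₋₁=1, p₋₂=0, q₋₁=0, q₋₂=1):
  k=0: a=15, p=15, q=1
  k=1: a=2, p=31, q=2
  k=2: a=16, p=511, q=33
  k=3: a=2, p=1053, q=68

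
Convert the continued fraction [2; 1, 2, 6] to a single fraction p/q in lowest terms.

Using pₖ = aₖpₖ₋₁ + pₖ₋₂ and qₖ = aₖqₖ₋₁ + qₖ₋₂:
  k=0: a=2, p=2, q=1
  k=1: a=1, p=3, q=1
  k=2: a=2, p=8, q=3
  k=3: a=6, p=51, q=19

51/19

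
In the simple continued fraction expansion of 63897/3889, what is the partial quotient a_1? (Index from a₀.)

63897 = 16·3889 + 1673   →  a_0 = 16
3889 = 2·1673 + 543   →  a_1 = 2

2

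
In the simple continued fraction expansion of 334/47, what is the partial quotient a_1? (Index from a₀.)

9

334 = 7·47 + 5   →  a_0 = 7
47 = 9·5 + 2   →  a_1 = 9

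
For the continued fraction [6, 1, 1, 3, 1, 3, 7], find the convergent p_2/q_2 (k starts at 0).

Using pₖ = aₖpₖ₋₁ + pₖ₋₂, qₖ = aₖqₖ₋₁ + qₖ₋₂ (with p₋₁=1, p₋₂=0, q₋₁=0, q₋₂=1):
  k=0: a=6, p=6, q=1
  k=1: a=1, p=7, q=1
  k=2: a=1, p=13, q=2

13/2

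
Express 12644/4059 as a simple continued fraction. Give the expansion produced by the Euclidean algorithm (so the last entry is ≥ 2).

12644 = 3×4059 + 467
4059 = 8×467 + 323
467 = 1×323 + 144
323 = 2×144 + 35
144 = 4×35 + 4
35 = 8×4 + 3
4 = 1×3 + 1
3 = 3×1 + 0  (stop)
So 12644/4059 = [3; 8, 1, 2, 4, 8, 1, 3].

[3; 8, 1, 2, 4, 8, 1, 3]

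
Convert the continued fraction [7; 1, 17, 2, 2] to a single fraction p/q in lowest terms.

Using pₖ = aₖpₖ₋₁ + pₖ₋₂ and qₖ = aₖqₖ₋₁ + qₖ₋₂:
  k=0: a=7, p=7, q=1
  k=1: a=1, p=8, q=1
  k=2: a=17, p=143, q=18
  k=3: a=2, p=294, q=37
  k=4: a=2, p=731, q=92

731/92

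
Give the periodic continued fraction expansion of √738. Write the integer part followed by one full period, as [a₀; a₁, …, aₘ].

a₀ = ⌊√738⌋ = 27.

[27; 6, 54]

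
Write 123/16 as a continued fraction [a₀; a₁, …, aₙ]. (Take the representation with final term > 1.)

123 = 7*16 + 11
16 = 1*11 + 5
11 = 2*5 + 1
5 = 5*1 + 0  (stop)
So 123/16 = [7; 1, 2, 5].

[7; 1, 2, 5]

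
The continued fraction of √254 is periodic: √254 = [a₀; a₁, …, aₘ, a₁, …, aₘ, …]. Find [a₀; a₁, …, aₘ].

a₀ = ⌊√254⌋ = 15.

[15; 1, 14, 1, 30]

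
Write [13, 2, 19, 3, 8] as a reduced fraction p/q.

13366/991

Fold from the inside: start with 8/1.
  3 + 1/8 = 25/8
  19 + 8/25 = 483/25
  2 + 25/483 = 991/483
  13 + 483/991 = 13366/991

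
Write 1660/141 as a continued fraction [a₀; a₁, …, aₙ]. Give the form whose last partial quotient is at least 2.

[11; 1, 3, 2, 2, 6]

1660 = 11*141 + 109
141 = 1*109 + 32
109 = 3*32 + 13
32 = 2*13 + 6
13 = 2*6 + 1
6 = 6*1 + 0  (stop)
So 1660/141 = [11; 1, 3, 2, 2, 6].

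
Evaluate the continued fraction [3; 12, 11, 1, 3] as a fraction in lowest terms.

Fold from the inside: start with 3/1.
  1 + 1/3 = 4/3
  11 + 3/4 = 47/4
  12 + 4/47 = 568/47
  3 + 47/568 = 1751/568

1751/568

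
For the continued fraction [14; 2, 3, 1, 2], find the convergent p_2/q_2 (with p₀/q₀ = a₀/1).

Using pₖ = aₖpₖ₋₁ + pₖ₋₂, qₖ = aₖqₖ₋₁ + qₖ₋₂ (with p₋₁=1, p₋₂=0, q₋₁=0, q₋₂=1):
  k=0: a=14, p=14, q=1
  k=1: a=2, p=29, q=2
  k=2: a=3, p=101, q=7

101/7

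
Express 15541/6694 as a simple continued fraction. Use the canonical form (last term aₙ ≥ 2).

[2; 3, 9, 6, 5, 2, 3]

15541 = 2×6694 + 2153
6694 = 3×2153 + 235
2153 = 9×235 + 38
235 = 6×38 + 7
38 = 5×7 + 3
7 = 2×3 + 1
3 = 3×1 + 0  (stop)
So 15541/6694 = [2; 3, 9, 6, 5, 2, 3].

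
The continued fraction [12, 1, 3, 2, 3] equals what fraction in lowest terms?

396/31

Using pₖ = aₖpₖ₋₁ + pₖ₋₂ and qₖ = aₖqₖ₋₁ + qₖ₋₂:
  k=0: a=12, p=12, q=1
  k=1: a=1, p=13, q=1
  k=2: a=3, p=51, q=4
  k=3: a=2, p=115, q=9
  k=4: a=3, p=396, q=31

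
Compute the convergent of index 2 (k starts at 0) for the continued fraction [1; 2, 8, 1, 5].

Using pₖ = aₖpₖ₋₁ + pₖ₋₂, qₖ = aₖqₖ₋₁ + qₖ₋₂ (with p₋₁=1, p₋₂=0, q₋₁=0, q₋₂=1):
  k=0: a=1, p=1, q=1
  k=1: a=2, p=3, q=2
  k=2: a=8, p=25, q=17

25/17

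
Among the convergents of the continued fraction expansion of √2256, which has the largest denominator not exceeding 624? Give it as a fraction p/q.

18049/380

√2256 = [47; 2, 94, …] (period length 2).
Convergents:
  p_0/q_0 = 47/1
  p_1/q_1 = 95/2
  p_2/q_2 = 8977/189
  p_3/q_3 = 18049/380
  p_4/q_4 = 1705583/35909
q_3 = 380 ≤ 624 < 35909 = q_4, so the answer is 18049/380.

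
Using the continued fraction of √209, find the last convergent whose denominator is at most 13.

√209 = [14; 2, 5, 3, 2, 3, 5, 2, 28, …] (period length 8).
Convergents:
  p_0/q_0 = 14/1
  p_1/q_1 = 29/2
  p_2/q_2 = 159/11
  p_3/q_3 = 506/35
q_2 = 11 ≤ 13 < 35 = q_3, so the answer is 159/11.

159/11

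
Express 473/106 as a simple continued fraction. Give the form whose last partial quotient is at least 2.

[4; 2, 6, 8]

473 = 4×106 + 49
106 = 2×49 + 8
49 = 6×8 + 1
8 = 8×1 + 0  (stop)
So 473/106 = [4; 2, 6, 8].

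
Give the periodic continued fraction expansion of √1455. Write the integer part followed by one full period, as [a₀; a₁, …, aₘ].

a₀ = ⌊√1455⌋ = 38.
With m₀=0, d₀=1 and mₖ₊₁ = dₖaₖ − mₖ, dₖ₊₁ = (n − mₖ₊₁²)/dₖ, aₖ₊₁ = ⌊(a₀+mₖ₊₁)/dₖ₊₁⌋:
  k=1: m=38, d=11, a=6
  k=2: m=28, d=61, a=1
  k=3: m=33, d=6, a=11
  k=4: m=33, d=61, a=1
  k=5: m=28, d=11, a=6
  k=6: m=38, d=1, a=76
d=1 and a=2a₀=76 at k=6, so the next step gives (m, d) = (38, 11) again — its k=1 value — and the period has length 6.

[38; 6, 1, 11, 1, 6, 76]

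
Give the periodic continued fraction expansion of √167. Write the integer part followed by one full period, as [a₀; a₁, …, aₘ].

[12; 1, 11, 1, 24]

a₀ = ⌊√167⌋ = 12.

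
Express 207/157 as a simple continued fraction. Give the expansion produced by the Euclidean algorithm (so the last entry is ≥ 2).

207 = 1·157 + 50
157 = 3·50 + 7
50 = 7·7 + 1
7 = 7·1 + 0  (stop)
So 207/157 = [1; 3, 7, 7].

[1; 3, 7, 7]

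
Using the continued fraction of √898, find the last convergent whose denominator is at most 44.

√898 = [29; 1, 28, 1, 58, …] (period length 4).
Convergents:
  p_0/q_0 = 29/1
  p_1/q_1 = 30/1
  p_2/q_2 = 869/29
  p_3/q_3 = 899/30
  p_4/q_4 = 53011/1769
q_3 = 30 ≤ 44 < 1769 = q_4, so the answer is 899/30.

899/30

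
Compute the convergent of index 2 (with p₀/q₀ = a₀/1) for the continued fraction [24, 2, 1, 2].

73/3

Using pₖ = aₖpₖ₋₁ + pₖ₋₂, qₖ = aₖqₖ₋₁ + qₖ₋₂ (with p₋₁=1, p₋₂=0, q₋₁=0, q₋₂=1):
  k=0: a=24, p=24, q=1
  k=1: a=2, p=49, q=2
  k=2: a=1, p=73, q=3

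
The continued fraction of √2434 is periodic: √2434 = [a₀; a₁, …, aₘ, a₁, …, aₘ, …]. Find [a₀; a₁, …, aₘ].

a₀ = ⌊√2434⌋ = 49.
With m₀=0, d₀=1 and mₖ₊₁ = dₖaₖ − mₖ, dₖ₊₁ = (n − mₖ₊₁²)/dₖ, aₖ₊₁ = ⌊(a₀+mₖ₊₁)/dₖ₊₁⌋:
  k=1: m=49, d=33, a=2
  k=2: m=17, d=65, a=1
  k=3: m=48, d=2, a=48
  k=4: m=48, d=65, a=1
  k=5: m=17, d=33, a=2
  k=6: m=49, d=1, a=98
d=1 and a=2a₀=98 at k=6, so the next step gives (m, d) = (49, 33) again — its k=1 value — and the period has length 6.

[49; 2, 1, 48, 1, 2, 98]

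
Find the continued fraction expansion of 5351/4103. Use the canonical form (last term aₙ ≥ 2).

5351 = 1·4103 + 1248
4103 = 3·1248 + 359
1248 = 3·359 + 171
359 = 2·171 + 17
171 = 10·17 + 1
17 = 17·1 + 0  (stop)
So 5351/4103 = [1; 3, 3, 2, 10, 17].

[1; 3, 3, 2, 10, 17]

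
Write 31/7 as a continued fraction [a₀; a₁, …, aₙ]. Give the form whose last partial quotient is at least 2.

31 = 4*7 + 3
7 = 2*3 + 1
3 = 3*1 + 0  (stop)
So 31/7 = [4; 2, 3].

[4; 2, 3]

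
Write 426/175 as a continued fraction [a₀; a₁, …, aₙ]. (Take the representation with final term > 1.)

426 = 2×175 + 76
175 = 2×76 + 23
76 = 3×23 + 7
23 = 3×7 + 2
7 = 3×2 + 1
2 = 2×1 + 0  (stop)
So 426/175 = [2; 2, 3, 3, 3, 2].

[2; 2, 3, 3, 3, 2]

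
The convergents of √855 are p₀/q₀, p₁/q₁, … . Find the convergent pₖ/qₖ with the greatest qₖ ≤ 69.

731/25

√855 = [29; 4, 6, 4, 58, …] (period length 4).
Convergents:
  p_0/q_0 = 29/1
  p_1/q_1 = 117/4
  p_2/q_2 = 731/25
  p_3/q_3 = 3041/104
q_2 = 25 ≤ 69 < 104 = q_3, so the answer is 731/25.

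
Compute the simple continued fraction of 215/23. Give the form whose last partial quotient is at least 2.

215 = 9·23 + 8
23 = 2·8 + 7
8 = 1·7 + 1
7 = 7·1 + 0  (stop)
So 215/23 = [9; 2, 1, 7].

[9; 2, 1, 7]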